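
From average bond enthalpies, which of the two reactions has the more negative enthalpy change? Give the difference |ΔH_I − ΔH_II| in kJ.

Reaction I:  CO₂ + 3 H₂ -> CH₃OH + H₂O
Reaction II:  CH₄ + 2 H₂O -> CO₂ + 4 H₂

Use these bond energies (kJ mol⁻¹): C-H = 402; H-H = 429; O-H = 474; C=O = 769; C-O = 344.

Reaction I:
  Bonds broken (reactants):
    C=O: 2 × 769 = 1538
    H-H: 3 × 429 = 1287
    Σ(broken) = 2825 kJ
  Bonds formed (products):
    C-H: 3 × 402 = 1206
    C-O: 1 × 344 = 344
    O-H: 3 × 474 = 1422
    Σ(formed) = 2972 kJ
  ΔH_I = 2825 − 2972 = −147 kJ
Reaction II:
  Bonds broken (reactants):
    C-H: 4 × 402 = 1608
    O-H: 4 × 474 = 1896
    Σ(broken) = 3504 kJ
  Bonds formed (products):
    C=O: 2 × 769 = 1538
    H-H: 4 × 429 = 1716
    Σ(formed) = 3254 kJ
  ΔH_II = 3504 − 3254 = +250 kJ
ΔH_I − ΔH_II = −397 kJ, so reaction I has the more negative ΔH; |ΔH_I − ΔH_II| = 397 kJ.

Reaction I, by 397 kJ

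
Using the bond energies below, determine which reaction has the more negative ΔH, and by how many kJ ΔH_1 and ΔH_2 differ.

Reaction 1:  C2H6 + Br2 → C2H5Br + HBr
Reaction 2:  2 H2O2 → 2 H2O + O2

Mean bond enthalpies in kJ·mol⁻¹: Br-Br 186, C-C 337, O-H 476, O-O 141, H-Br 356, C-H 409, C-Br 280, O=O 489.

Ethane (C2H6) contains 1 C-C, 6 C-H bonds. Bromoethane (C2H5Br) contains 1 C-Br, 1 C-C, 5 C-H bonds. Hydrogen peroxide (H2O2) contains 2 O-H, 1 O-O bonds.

Reaction 2, by 166 kJ

Reaction 1:
  Bonds broken (reactants):
    Br-Br: 1 × 186 = 186
    C-C: 1 × 337 = 337
    C-H: 6 × 409 = 2454
    Σ(broken) = 2977 kJ
  Bonds formed (products):
    C-Br: 1 × 280 = 280
    C-C: 1 × 337 = 337
    C-H: 5 × 409 = 2045
    H-Br: 1 × 356 = 356
    Σ(formed) = 3018 kJ
  ΔH_1 = 2977 − 3018 = −41 kJ
Reaction 2:
  Bonds broken (reactants):
    O-H: 4 × 476 = 1904
    O-O: 2 × 141 = 282
    Σ(broken) = 2186 kJ
  Bonds formed (products):
    O-H: 4 × 476 = 1904
    O=O: 1 × 489 = 489
    Σ(formed) = 2393 kJ
  ΔH_2 = 2186 − 2393 = −207 kJ
ΔH_1 − ΔH_2 = +166 kJ, so reaction 2 has the more negative ΔH; |ΔH_1 − ΔH_2| = 166 kJ.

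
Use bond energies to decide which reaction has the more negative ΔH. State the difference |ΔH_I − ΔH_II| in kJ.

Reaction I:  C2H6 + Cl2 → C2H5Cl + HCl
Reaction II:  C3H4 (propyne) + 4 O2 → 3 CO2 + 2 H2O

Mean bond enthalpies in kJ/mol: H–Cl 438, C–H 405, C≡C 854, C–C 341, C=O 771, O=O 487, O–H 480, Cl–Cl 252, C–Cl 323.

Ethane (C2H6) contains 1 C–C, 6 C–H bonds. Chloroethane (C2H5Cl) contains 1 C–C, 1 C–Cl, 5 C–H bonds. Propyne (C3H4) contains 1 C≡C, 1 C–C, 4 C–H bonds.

Reaction I:
  Bonds broken (reactants):
    C–C: 1 × 341 = 341
    C–H: 6 × 405 = 2430
    Cl–Cl: 1 × 252 = 252
    Σ(broken) = 3023 kJ
  Bonds formed (products):
    C–C: 1 × 341 = 341
    C–Cl: 1 × 323 = 323
    C–H: 5 × 405 = 2025
    H–Cl: 1 × 438 = 438
    Σ(formed) = 3127 kJ
  ΔH_I = 3023 − 3127 = −104 kJ
Reaction II:
  Bonds broken (reactants):
    C≡C: 1 × 854 = 854
    C–C: 1 × 341 = 341
    C–H: 4 × 405 = 1620
    O=O: 4 × 487 = 1948
    Σ(broken) = 4763 kJ
  Bonds formed (products):
    C=O: 6 × 771 = 4626
    O–H: 4 × 480 = 1920
    Σ(formed) = 6546 kJ
  ΔH_II = 4763 − 6546 = −1783 kJ
ΔH_I − ΔH_II = +1679 kJ, so reaction II has the more negative ΔH; |ΔH_I − ΔH_II| = 1679 kJ.

Reaction II, by 1679 kJ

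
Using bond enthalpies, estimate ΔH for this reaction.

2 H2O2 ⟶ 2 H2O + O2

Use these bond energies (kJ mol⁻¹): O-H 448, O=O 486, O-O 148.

Bonds broken (reactants):
  O-H: 4 × 448 = 1792
  O-O: 2 × 148 = 296
  Σ(broken) = 2088 kJ
Bonds formed (products):
  O-H: 4 × 448 = 1792
  O=O: 1 × 486 = 486
  Σ(formed) = 2278 kJ
ΔH = Σ(broken) − Σ(formed) = 2088 − 2278 = −190 kJ

ΔH ≈ −190 kJ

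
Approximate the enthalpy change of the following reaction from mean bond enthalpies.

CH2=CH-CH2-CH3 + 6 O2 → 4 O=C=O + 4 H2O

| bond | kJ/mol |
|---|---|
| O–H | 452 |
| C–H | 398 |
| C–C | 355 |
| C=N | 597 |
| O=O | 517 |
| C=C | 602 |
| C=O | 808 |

ΔH ≈ −2482 kJ

Bonds broken (reactants):
  C–C: 2 × 355 = 710
  C–H: 8 × 398 = 3184
  C=C: 1 × 602 = 602
  O=O: 6 × 517 = 3102
  Σ(broken) = 7598 kJ
Bonds formed (products):
  C=O: 8 × 808 = 6464
  O–H: 8 × 452 = 3616
  Σ(formed) = 10080 kJ
ΔH = Σ(broken) − Σ(formed) = 7598 − 10080 = −2482 kJ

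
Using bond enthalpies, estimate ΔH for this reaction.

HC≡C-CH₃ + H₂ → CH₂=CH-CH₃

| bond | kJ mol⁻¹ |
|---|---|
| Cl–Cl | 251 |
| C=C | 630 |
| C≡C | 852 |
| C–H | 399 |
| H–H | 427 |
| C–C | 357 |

Bonds broken (reactants):
  C≡C: 1 × 852 = 852
  C–C: 1 × 357 = 357
  C–H: 4 × 399 = 1596
  H–H: 1 × 427 = 427
  Σ(broken) = 3232 kJ
Bonds formed (products):
  C–C: 1 × 357 = 357
  C–H: 6 × 399 = 2394
  C=C: 1 × 630 = 630
  Σ(formed) = 3381 kJ
ΔH = Σ(broken) − Σ(formed) = 3232 − 3381 = −149 kJ

ΔH ≈ −149 kJ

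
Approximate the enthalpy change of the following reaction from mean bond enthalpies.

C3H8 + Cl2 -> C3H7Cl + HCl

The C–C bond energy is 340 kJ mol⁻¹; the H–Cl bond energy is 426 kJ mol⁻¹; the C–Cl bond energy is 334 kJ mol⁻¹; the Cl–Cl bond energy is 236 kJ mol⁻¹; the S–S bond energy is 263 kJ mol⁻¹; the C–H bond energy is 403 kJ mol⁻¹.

ΔH ≈ −121 kJ

Bonds broken (reactants):
  C–C: 2 × 340 = 680
  C–H: 8 × 403 = 3224
  Cl–Cl: 1 × 236 = 236
  Σ(broken) = 4140 kJ
Bonds formed (products):
  C–C: 2 × 340 = 680
  C–Cl: 1 × 334 = 334
  C–H: 7 × 403 = 2821
  H–Cl: 1 × 426 = 426
  Σ(formed) = 4261 kJ
ΔH = Σ(broken) − Σ(formed) = 4140 − 4261 = −121 kJ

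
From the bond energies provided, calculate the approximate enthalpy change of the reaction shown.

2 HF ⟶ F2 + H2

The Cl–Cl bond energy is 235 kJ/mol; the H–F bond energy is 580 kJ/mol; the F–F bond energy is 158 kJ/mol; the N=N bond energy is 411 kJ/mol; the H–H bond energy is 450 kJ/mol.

Bonds broken (reactants):
  H–F: 2 × 580 = 1160
  Σ(broken) = 1160 kJ
Bonds formed (products):
  F–F: 1 × 158 = 158
  H–H: 1 × 450 = 450
  Σ(formed) = 608 kJ
ΔH = Σ(broken) − Σ(formed) = 1160 − 608 = +552 kJ

ΔH ≈ +552 kJ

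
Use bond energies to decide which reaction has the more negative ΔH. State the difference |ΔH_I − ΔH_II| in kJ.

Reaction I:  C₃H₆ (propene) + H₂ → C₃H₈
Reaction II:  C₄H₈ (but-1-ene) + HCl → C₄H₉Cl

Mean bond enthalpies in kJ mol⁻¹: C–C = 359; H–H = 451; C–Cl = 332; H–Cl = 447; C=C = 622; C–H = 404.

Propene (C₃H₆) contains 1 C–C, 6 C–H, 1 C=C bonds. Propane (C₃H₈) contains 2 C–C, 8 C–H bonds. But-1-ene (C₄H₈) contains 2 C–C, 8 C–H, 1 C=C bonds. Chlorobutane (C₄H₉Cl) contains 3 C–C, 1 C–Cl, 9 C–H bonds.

Reaction I:
  Bonds broken (reactants):
    C–C: 1 × 359 = 359
    C–H: 6 × 404 = 2424
    C=C: 1 × 622 = 622
    H–H: 1 × 451 = 451
    Σ(broken) = 3856 kJ
  Bonds formed (products):
    C–C: 2 × 359 = 718
    C–H: 8 × 404 = 3232
    Σ(formed) = 3950 kJ
  ΔH_I = 3856 − 3950 = −94 kJ
Reaction II:
  Bonds broken (reactants):
    C–C: 2 × 359 = 718
    C–H: 8 × 404 = 3232
    C=C: 1 × 622 = 622
    H–Cl: 1 × 447 = 447
    Σ(broken) = 5019 kJ
  Bonds formed (products):
    C–C: 3 × 359 = 1077
    C–Cl: 1 × 332 = 332
    C–H: 9 × 404 = 3636
    Σ(formed) = 5045 kJ
  ΔH_II = 5019 − 5045 = −26 kJ
ΔH_I − ΔH_II = −68 kJ, so reaction I has the more negative ΔH; |ΔH_I − ΔH_II| = 68 kJ.

Reaction I, by 68 kJ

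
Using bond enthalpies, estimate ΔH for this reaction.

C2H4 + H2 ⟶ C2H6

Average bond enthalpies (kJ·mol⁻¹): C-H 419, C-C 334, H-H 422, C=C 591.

Bonds broken (reactants):
  C-H: 4 × 419 = 1676
  C=C: 1 × 591 = 591
  H-H: 1 × 422 = 422
  Σ(broken) = 2689 kJ
Bonds formed (products):
  C-C: 1 × 334 = 334
  C-H: 6 × 419 = 2514
  Σ(formed) = 2848 kJ
ΔH = Σ(broken) − Σ(formed) = 2689 − 2848 = −159 kJ

ΔH ≈ −159 kJ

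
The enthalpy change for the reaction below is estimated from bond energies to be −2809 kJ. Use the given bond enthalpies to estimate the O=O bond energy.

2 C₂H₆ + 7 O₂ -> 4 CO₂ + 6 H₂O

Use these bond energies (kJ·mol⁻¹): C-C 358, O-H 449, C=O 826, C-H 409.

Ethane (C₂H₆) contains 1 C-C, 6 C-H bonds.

D(O=O) ≈ 509 kJ/mol

Let D be the O=O bond energy.
Σ(broken) = 2×358 + 12×409 + 7×D = 5624 + 7D
Σ(formed) = 8×826 + 12×449 = 11996
ΔH = Σ(broken) − Σ(formed) = (5624 + 7D) − (11996) = −6372 + 7D
Setting this equal to −2809 kJ gives 7D = 3563, so D = 509 kJ/mol.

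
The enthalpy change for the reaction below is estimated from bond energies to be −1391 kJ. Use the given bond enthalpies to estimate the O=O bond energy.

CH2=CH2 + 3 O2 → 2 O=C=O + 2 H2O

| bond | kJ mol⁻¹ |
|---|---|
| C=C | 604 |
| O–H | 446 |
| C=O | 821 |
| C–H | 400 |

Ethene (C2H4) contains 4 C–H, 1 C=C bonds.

D(O=O) ≈ 491 kJ/mol

Let D be the O=O bond energy.
Σ(broken) = 4×400 + 1×604 + 3×D = 2204 + 3D
Σ(formed) = 4×821 + 4×446 = 5068
ΔH = Σ(broken) − Σ(formed) = (2204 + 3D) − (5068) = −2864 + 3D
Setting this equal to −1391 kJ gives 3D = 1473, so D = 491 kJ/mol.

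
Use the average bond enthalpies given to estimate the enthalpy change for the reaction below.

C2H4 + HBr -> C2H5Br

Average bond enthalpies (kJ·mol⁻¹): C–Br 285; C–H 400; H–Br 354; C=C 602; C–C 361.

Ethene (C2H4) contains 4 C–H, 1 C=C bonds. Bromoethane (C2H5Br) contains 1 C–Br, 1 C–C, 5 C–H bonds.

Bonds broken (reactants):
  C–H: 4 × 400 = 1600
  C=C: 1 × 602 = 602
  H–Br: 1 × 354 = 354
  Σ(broken) = 2556 kJ
Bonds formed (products):
  C–Br: 1 × 285 = 285
  C–C: 1 × 361 = 361
  C–H: 5 × 400 = 2000
  Σ(formed) = 2646 kJ
ΔH = Σ(broken) − Σ(formed) = 2556 − 2646 = −90 kJ

ΔH ≈ −90 kJ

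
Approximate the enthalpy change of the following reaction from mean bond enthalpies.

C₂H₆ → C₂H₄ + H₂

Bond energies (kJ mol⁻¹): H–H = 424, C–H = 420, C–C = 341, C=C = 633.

ΔH ≈ +124 kJ

Bonds broken (reactants):
  C–C: 1 × 341 = 341
  C–H: 6 × 420 = 2520
  Σ(broken) = 2861 kJ
Bonds formed (products):
  C–H: 4 × 420 = 1680
  C=C: 1 × 633 = 633
  H–H: 1 × 424 = 424
  Σ(formed) = 2737 kJ
ΔH = Σ(broken) − Σ(formed) = 2861 − 2737 = +124 kJ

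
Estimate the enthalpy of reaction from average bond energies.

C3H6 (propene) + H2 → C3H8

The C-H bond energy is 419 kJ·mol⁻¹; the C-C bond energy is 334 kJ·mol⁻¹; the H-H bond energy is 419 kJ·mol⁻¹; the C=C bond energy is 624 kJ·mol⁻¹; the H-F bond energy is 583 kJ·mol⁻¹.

ΔH ≈ −129 kJ

Bonds broken (reactants):
  C-C: 1 × 334 = 334
  C-H: 6 × 419 = 2514
  C=C: 1 × 624 = 624
  H-H: 1 × 419 = 419
  Σ(broken) = 3891 kJ
Bonds formed (products):
  C-C: 2 × 334 = 668
  C-H: 8 × 419 = 3352
  Σ(formed) = 4020 kJ
ΔH = Σ(broken) − Σ(formed) = 3891 − 4020 = −129 kJ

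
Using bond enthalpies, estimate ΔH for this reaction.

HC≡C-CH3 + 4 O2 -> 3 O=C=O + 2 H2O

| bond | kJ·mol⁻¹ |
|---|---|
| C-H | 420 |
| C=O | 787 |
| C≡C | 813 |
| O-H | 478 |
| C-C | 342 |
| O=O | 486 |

ΔH ≈ −1855 kJ

Bonds broken (reactants):
  C≡C: 1 × 813 = 813
  C-C: 1 × 342 = 342
  C-H: 4 × 420 = 1680
  O=O: 4 × 486 = 1944
  Σ(broken) = 4779 kJ
Bonds formed (products):
  C=O: 6 × 787 = 4722
  O-H: 4 × 478 = 1912
  Σ(formed) = 6634 kJ
ΔH = Σ(broken) − Σ(formed) = 4779 − 6634 = −1855 kJ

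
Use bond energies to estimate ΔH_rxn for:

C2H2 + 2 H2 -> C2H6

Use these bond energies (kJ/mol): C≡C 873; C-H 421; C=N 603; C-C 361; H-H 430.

ΔH ≈ −312 kJ

Bonds broken (reactants):
  C≡C: 1 × 873 = 873
  C-H: 2 × 421 = 842
  H-H: 2 × 430 = 860
  Σ(broken) = 2575 kJ
Bonds formed (products):
  C-C: 1 × 361 = 361
  C-H: 6 × 421 = 2526
  Σ(formed) = 2887 kJ
ΔH = Σ(broken) − Σ(formed) = 2575 − 2887 = −312 kJ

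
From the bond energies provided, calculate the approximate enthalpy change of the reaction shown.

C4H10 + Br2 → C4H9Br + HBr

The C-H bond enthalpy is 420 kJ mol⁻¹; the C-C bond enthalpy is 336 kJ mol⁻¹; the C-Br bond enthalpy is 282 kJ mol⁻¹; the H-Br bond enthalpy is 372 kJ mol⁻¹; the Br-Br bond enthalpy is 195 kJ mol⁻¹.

Bonds broken (reactants):
  Br-Br: 1 × 195 = 195
  C-C: 3 × 336 = 1008
  C-H: 10 × 420 = 4200
  Σ(broken) = 5403 kJ
Bonds formed (products):
  C-Br: 1 × 282 = 282
  C-C: 3 × 336 = 1008
  C-H: 9 × 420 = 3780
  H-Br: 1 × 372 = 372
  Σ(formed) = 5442 kJ
ΔH = Σ(broken) − Σ(formed) = 5403 − 5442 = −39 kJ

ΔH ≈ −39 kJ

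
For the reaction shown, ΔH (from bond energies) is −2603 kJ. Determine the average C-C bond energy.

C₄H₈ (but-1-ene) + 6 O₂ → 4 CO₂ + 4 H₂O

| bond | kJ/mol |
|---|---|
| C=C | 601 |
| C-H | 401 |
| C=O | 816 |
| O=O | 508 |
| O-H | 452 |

D(C-C) ≈ 342 kJ/mol

Let D be the C-C bond energy.
Σ(broken) = 2×D + 8×401 + 1×601 + 6×508 = 6857 + 2D
Σ(formed) = 8×816 + 8×452 = 10144
ΔH = Σ(broken) − Σ(formed) = (6857 + 2D) − (10144) = −3287 + 2D
Setting this equal to −2603 kJ gives 2D = 684, so D = 342 kJ/mol.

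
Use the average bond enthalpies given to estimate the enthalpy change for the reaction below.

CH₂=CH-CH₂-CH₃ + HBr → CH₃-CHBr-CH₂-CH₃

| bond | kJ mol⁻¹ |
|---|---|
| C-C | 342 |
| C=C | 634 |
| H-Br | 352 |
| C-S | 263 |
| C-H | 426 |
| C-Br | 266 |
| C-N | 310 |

Bonds broken (reactants):
  C-C: 2 × 342 = 684
  C-H: 8 × 426 = 3408
  C=C: 1 × 634 = 634
  H-Br: 1 × 352 = 352
  Σ(broken) = 5078 kJ
Bonds formed (products):
  C-Br: 1 × 266 = 266
  C-C: 3 × 342 = 1026
  C-H: 9 × 426 = 3834
  Σ(formed) = 5126 kJ
ΔH = Σ(broken) − Σ(formed) = 5078 − 5126 = −48 kJ

ΔH ≈ −48 kJ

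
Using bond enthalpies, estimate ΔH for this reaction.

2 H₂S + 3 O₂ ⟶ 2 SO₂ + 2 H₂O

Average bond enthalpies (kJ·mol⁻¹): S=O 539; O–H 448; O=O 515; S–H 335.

Bonds broken (reactants):
  O=O: 3 × 515 = 1545
  S–H: 4 × 335 = 1340
  Σ(broken) = 2885 kJ
Bonds formed (products):
  O–H: 4 × 448 = 1792
  S=O: 4 × 539 = 2156
  Σ(formed) = 3948 kJ
ΔH = Σ(broken) − Σ(formed) = 2885 − 3948 = −1063 kJ

ΔH ≈ −1063 kJ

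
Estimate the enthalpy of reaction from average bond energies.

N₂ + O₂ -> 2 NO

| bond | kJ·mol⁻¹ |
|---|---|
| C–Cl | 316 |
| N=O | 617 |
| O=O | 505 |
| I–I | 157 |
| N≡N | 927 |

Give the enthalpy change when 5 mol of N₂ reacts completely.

ΔH = +990 kJ

Bonds broken (reactants):
  N≡N: 1 × 927 = 927
  O=O: 1 × 505 = 505
  Σ(broken) = 1432 kJ
Bonds formed (products):
  N=O: 2 × 617 = 1234
  Σ(formed) = 1234 kJ
ΔH = Σ(broken) − Σ(formed) = 1432 − 1234 = +198 kJ
For 5× the reaction as written: 5 × (+198) = +990 kJ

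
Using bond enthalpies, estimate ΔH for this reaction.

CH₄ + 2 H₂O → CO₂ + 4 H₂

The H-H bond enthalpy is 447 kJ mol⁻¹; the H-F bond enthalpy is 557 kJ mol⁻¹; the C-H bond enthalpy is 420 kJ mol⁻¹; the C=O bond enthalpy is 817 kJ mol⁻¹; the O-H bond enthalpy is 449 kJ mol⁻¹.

Bonds broken (reactants):
  C-H: 4 × 420 = 1680
  O-H: 4 × 449 = 1796
  Σ(broken) = 3476 kJ
Bonds formed (products):
  C=O: 2 × 817 = 1634
  H-H: 4 × 447 = 1788
  Σ(formed) = 3422 kJ
ΔH = Σ(broken) − Σ(formed) = 3476 − 3422 = +54 kJ

ΔH ≈ +54 kJ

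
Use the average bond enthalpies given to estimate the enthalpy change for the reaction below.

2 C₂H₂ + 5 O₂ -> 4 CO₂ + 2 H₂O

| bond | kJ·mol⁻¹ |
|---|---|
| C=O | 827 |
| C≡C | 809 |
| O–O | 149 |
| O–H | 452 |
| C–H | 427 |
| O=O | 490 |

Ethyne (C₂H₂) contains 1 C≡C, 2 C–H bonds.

ΔH ≈ −2648 kJ

Bonds broken (reactants):
  C≡C: 2 × 809 = 1618
  C–H: 4 × 427 = 1708
  O=O: 5 × 490 = 2450
  Σ(broken) = 5776 kJ
Bonds formed (products):
  C=O: 8 × 827 = 6616
  O–H: 4 × 452 = 1808
  Σ(formed) = 8424 kJ
ΔH = Σ(broken) − Σ(formed) = 5776 − 8424 = −2648 kJ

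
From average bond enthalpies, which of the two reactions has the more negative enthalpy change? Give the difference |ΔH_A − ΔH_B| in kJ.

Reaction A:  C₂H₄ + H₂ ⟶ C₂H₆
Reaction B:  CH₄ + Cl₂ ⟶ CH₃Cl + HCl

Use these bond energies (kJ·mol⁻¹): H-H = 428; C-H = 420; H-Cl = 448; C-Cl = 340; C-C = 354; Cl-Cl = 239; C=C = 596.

Reaction A:
  Bonds broken (reactants):
    C-H: 4 × 420 = 1680
    C=C: 1 × 596 = 596
    H-H: 1 × 428 = 428
    Σ(broken) = 2704 kJ
  Bonds formed (products):
    C-C: 1 × 354 = 354
    C-H: 6 × 420 = 2520
    Σ(formed) = 2874 kJ
  ΔH_A = 2704 − 2874 = −170 kJ
Reaction B:
  Bonds broken (reactants):
    C-H: 4 × 420 = 1680
    Cl-Cl: 1 × 239 = 239
    Σ(broken) = 1919 kJ
  Bonds formed (products):
    C-Cl: 1 × 340 = 340
    C-H: 3 × 420 = 1260
    H-Cl: 1 × 448 = 448
    Σ(formed) = 2048 kJ
  ΔH_B = 1919 − 2048 = −129 kJ
ΔH_A − ΔH_B = −41 kJ, so reaction A has the more negative ΔH; |ΔH_A − ΔH_B| = 41 kJ.

Reaction A, by 41 kJ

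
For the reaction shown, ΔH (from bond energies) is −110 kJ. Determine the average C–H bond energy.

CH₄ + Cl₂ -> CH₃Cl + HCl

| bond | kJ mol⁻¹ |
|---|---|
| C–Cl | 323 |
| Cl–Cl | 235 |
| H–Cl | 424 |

D(C–H) ≈ 402 kJ/mol

Let D be the C–H bond energy.
Σ(broken) = 4×D + 1×235 = 235 + 4D
Σ(formed) = 1×323 + 3×D + 1×424 = 747 + 3D
ΔH = Σ(broken) − Σ(formed) = (235 + 4D) − (747 + 3D) = −512 + D
Setting this equal to −110 kJ gives D = 402 kJ/mol.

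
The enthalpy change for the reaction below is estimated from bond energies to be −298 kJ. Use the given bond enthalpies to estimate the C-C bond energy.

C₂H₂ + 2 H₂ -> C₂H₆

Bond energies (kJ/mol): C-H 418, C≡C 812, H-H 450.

Let D be the C-C bond energy.
Σ(broken) = 1×812 + 2×418 + 2×450 = 2548
Σ(formed) = 1×D + 6×418 = 2508 + D
ΔH = Σ(broken) − Σ(formed) = (2548) − (2508 + D) = +40 − D
Setting this equal to −298 kJ gives D = 338 kJ/mol.

D(C-C) ≈ 338 kJ/mol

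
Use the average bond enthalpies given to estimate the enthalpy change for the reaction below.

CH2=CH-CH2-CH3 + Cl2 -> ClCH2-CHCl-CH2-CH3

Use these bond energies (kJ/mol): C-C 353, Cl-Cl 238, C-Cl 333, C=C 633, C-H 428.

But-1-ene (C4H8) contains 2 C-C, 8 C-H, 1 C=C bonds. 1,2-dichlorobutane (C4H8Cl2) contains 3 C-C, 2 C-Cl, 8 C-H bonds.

Bonds broken (reactants):
  C-C: 2 × 353 = 706
  C-H: 8 × 428 = 3424
  C=C: 1 × 633 = 633
  Cl-Cl: 1 × 238 = 238
  Σ(broken) = 5001 kJ
Bonds formed (products):
  C-C: 3 × 353 = 1059
  C-Cl: 2 × 333 = 666
  C-H: 8 × 428 = 3424
  Σ(formed) = 5149 kJ
ΔH = Σ(broken) − Σ(formed) = 5001 − 5149 = −148 kJ

ΔH ≈ −148 kJ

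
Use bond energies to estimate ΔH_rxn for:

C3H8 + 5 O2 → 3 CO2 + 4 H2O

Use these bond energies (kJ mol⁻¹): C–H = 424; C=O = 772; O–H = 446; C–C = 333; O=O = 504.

ΔH ≈ −1622 kJ

Bonds broken (reactants):
  C–C: 2 × 333 = 666
  C–H: 8 × 424 = 3392
  O=O: 5 × 504 = 2520
  Σ(broken) = 6578 kJ
Bonds formed (products):
  C=O: 6 × 772 = 4632
  O–H: 8 × 446 = 3568
  Σ(formed) = 8200 kJ
ΔH = Σ(broken) − Σ(formed) = 6578 − 8200 = −1622 kJ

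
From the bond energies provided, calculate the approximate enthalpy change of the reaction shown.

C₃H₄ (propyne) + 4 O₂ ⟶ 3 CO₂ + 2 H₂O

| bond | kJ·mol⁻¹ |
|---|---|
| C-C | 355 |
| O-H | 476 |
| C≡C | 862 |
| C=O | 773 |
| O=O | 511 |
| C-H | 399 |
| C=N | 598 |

ΔH ≈ −1685 kJ

Bonds broken (reactants):
  C≡C: 1 × 862 = 862
  C-C: 1 × 355 = 355
  C-H: 4 × 399 = 1596
  O=O: 4 × 511 = 2044
  Σ(broken) = 4857 kJ
Bonds formed (products):
  C=O: 6 × 773 = 4638
  O-H: 4 × 476 = 1904
  Σ(formed) = 6542 kJ
ΔH = Σ(broken) − Σ(formed) = 4857 − 6542 = −1685 kJ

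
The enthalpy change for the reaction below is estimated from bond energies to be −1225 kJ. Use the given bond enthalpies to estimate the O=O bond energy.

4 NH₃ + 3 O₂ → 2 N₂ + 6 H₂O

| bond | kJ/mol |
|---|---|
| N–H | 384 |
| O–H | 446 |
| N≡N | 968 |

D(O=O) ≈ 485 kJ/mol

Let D be the O=O bond energy.
Σ(broken) = 12×384 + 3×D = 4608 + 3D
Σ(formed) = 2×968 + 12×446 = 7288
ΔH = Σ(broken) − Σ(formed) = (4608 + 3D) − (7288) = −2680 + 3D
Setting this equal to −1225 kJ gives 3D = 1455, so D = 485 kJ/mol.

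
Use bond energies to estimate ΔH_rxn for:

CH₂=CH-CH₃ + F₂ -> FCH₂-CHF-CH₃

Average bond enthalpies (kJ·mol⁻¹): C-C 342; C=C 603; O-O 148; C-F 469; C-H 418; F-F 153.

Bonds broken (reactants):
  C-C: 1 × 342 = 342
  C-H: 6 × 418 = 2508
  C=C: 1 × 603 = 603
  F-F: 1 × 153 = 153
  Σ(broken) = 3606 kJ
Bonds formed (products):
  C-C: 2 × 342 = 684
  C-F: 2 × 469 = 938
  C-H: 6 × 418 = 2508
  Σ(formed) = 4130 kJ
ΔH = Σ(broken) − Σ(formed) = 3606 − 4130 = −524 kJ

ΔH ≈ −524 kJ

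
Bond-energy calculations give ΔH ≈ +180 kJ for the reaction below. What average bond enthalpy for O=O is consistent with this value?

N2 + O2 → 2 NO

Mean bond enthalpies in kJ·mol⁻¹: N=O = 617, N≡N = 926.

Let D be the O=O bond energy.
Σ(broken) = 1×926 + 1×D = 926 + D
Σ(formed) = 2×617 = 1234
ΔH = Σ(broken) − Σ(formed) = (926 + D) − (1234) = −308 + D
Setting this equal to +180 kJ gives D = 488 kJ/mol.

D(O=O) ≈ 488 kJ/mol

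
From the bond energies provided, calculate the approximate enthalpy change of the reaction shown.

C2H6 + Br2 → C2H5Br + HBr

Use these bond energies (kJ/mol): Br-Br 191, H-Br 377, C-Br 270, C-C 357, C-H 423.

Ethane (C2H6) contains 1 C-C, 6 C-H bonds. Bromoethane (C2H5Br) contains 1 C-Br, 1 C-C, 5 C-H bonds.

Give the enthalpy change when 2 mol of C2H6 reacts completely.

Bonds broken (reactants):
  Br-Br: 1 × 191 = 191
  C-C: 1 × 357 = 357
  C-H: 6 × 423 = 2538
  Σ(broken) = 3086 kJ
Bonds formed (products):
  C-Br: 1 × 270 = 270
  C-C: 1 × 357 = 357
  C-H: 5 × 423 = 2115
  H-Br: 1 × 377 = 377
  Σ(formed) = 3119 kJ
ΔH = Σ(broken) − Σ(formed) = 3086 − 3119 = −33 kJ
For 2× the reaction as written: 2 × (−33) = −66 kJ

ΔH = −66 kJ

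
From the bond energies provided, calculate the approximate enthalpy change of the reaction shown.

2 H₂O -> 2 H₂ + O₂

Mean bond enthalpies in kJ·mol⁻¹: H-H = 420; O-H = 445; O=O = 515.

Bonds broken (reactants):
  O-H: 4 × 445 = 1780
  Σ(broken) = 1780 kJ
Bonds formed (products):
  H-H: 2 × 420 = 840
  O=O: 1 × 515 = 515
  Σ(formed) = 1355 kJ
ΔH = Σ(broken) − Σ(formed) = 1780 − 1355 = +425 kJ

ΔH ≈ +425 kJ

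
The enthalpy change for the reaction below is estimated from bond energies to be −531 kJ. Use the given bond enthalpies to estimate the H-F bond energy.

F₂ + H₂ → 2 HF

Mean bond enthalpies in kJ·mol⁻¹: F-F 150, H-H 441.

D(H-F) ≈ 561 kJ/mol

Let D be the H-F bond energy.
Σ(broken) = 1×150 + 1×441 = 591
Σ(formed) = 2×D = 2D
ΔH = Σ(broken) − Σ(formed) = (591) − (2D) = +591 − 2D
Setting this equal to −531 kJ gives 2D = 1122, so D = 561 kJ/mol.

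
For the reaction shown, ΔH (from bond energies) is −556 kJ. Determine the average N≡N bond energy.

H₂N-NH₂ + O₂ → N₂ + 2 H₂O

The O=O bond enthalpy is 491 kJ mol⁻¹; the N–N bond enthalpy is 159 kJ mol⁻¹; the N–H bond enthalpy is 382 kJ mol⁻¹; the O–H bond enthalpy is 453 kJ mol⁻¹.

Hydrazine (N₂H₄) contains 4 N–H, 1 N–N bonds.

Let D be the N≡N bond energy.
Σ(broken) = 4×382 + 1×159 + 1×491 = 2178
Σ(formed) = 1×D + 4×453 = 1812 + D
ΔH = Σ(broken) − Σ(formed) = (2178) − (1812 + D) = +366 − D
Setting this equal to −556 kJ gives D = 922 kJ/mol.

D(N≡N) ≈ 922 kJ/mol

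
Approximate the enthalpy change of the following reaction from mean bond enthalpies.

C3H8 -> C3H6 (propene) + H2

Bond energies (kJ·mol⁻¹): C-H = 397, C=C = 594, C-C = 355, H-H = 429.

ΔH ≈ +126 kJ

Bonds broken (reactants):
  C-C: 2 × 355 = 710
  C-H: 8 × 397 = 3176
  Σ(broken) = 3886 kJ
Bonds formed (products):
  C-C: 1 × 355 = 355
  C-H: 6 × 397 = 2382
  C=C: 1 × 594 = 594
  H-H: 1 × 429 = 429
  Σ(formed) = 3760 kJ
ΔH = Σ(broken) − Σ(formed) = 3886 − 3760 = +126 kJ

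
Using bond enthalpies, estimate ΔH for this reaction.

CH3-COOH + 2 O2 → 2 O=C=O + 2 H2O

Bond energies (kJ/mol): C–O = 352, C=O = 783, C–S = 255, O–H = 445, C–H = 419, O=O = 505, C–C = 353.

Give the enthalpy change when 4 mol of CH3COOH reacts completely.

ΔH = −2848 kJ

Bonds broken (reactants):
  C–C: 1 × 353 = 353
  C–H: 3 × 419 = 1257
  C–O: 1 × 352 = 352
  C=O: 1 × 783 = 783
  O–H: 1 × 445 = 445
  O=O: 2 × 505 = 1010
  Σ(broken) = 4200 kJ
Bonds formed (products):
  C=O: 4 × 783 = 3132
  O–H: 4 × 445 = 1780
  Σ(formed) = 4912 kJ
ΔH = Σ(broken) − Σ(formed) = 4200 − 4912 = −712 kJ
For 4× the reaction as written: 4 × (−712) = −2848 kJ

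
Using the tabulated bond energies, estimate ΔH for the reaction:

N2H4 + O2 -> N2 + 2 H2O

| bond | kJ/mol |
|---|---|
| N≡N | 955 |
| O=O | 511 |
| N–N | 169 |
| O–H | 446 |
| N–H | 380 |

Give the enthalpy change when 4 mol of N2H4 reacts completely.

Bonds broken (reactants):
  N–H: 4 × 380 = 1520
  N–N: 1 × 169 = 169
  O=O: 1 × 511 = 511
  Σ(broken) = 2200 kJ
Bonds formed (products):
  N≡N: 1 × 955 = 955
  O–H: 4 × 446 = 1784
  Σ(formed) = 2739 kJ
ΔH = Σ(broken) − Σ(formed) = 2200 − 2739 = −539 kJ
For 4× the reaction as written: 4 × (−539) = −2156 kJ

ΔH = −2156 kJ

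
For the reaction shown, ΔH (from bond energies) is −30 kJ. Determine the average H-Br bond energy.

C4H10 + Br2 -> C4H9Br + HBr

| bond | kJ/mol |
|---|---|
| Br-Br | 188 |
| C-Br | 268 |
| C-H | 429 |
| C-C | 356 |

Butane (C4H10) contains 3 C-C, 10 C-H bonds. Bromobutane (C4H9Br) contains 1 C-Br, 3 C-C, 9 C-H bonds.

D(H-Br) ≈ 379 kJ/mol

Let D be the H-Br bond energy.
Σ(broken) = 1×188 + 3×356 + 10×429 = 5546
Σ(formed) = 1×268 + 3×356 + 9×429 + 1×D = 5197 + D
ΔH = Σ(broken) − Σ(formed) = (5546) − (5197 + D) = +349 − D
Setting this equal to −30 kJ gives D = 379 kJ/mol.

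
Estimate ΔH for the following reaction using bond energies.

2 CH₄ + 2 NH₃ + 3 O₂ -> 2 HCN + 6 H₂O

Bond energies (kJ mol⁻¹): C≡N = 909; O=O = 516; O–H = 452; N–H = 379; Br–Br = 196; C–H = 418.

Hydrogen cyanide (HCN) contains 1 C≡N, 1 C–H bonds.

ΔH ≈ −912 kJ

Bonds broken (reactants):
  C–H: 8 × 418 = 3344
  N–H: 6 × 379 = 2274
  O=O: 3 × 516 = 1548
  Σ(broken) = 7166 kJ
Bonds formed (products):
  C≡N: 2 × 909 = 1818
  C–H: 2 × 418 = 836
  O–H: 12 × 452 = 5424
  Σ(formed) = 8078 kJ
ΔH = Σ(broken) − Σ(formed) = 7166 − 8078 = −912 kJ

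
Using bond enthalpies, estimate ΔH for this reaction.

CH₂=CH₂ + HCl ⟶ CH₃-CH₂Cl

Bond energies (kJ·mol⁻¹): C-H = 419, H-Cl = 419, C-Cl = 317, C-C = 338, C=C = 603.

ΔH ≈ −52 kJ

Bonds broken (reactants):
  C-H: 4 × 419 = 1676
  C=C: 1 × 603 = 603
  H-Cl: 1 × 419 = 419
  Σ(broken) = 2698 kJ
Bonds formed (products):
  C-C: 1 × 338 = 338
  C-Cl: 1 × 317 = 317
  C-H: 5 × 419 = 2095
  Σ(formed) = 2750 kJ
ΔH = Σ(broken) − Σ(formed) = 2698 − 2750 = −52 kJ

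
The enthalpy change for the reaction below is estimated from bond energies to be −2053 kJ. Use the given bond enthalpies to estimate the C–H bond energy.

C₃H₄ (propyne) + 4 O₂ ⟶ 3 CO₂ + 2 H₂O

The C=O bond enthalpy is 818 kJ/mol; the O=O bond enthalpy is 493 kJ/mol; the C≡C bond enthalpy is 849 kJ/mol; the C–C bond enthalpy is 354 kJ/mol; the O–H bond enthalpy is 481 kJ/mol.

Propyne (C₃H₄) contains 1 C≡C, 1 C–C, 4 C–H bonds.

Let D be the C–H bond energy.
Σ(broken) = 1×849 + 1×354 + 4×D + 4×493 = 3175 + 4D
Σ(formed) = 6×818 + 4×481 = 6832
ΔH = Σ(broken) − Σ(formed) = (3175 + 4D) − (6832) = −3657 + 4D
Setting this equal to −2053 kJ gives 4D = 1604, so D = 401 kJ/mol.

D(C–H) ≈ 401 kJ/mol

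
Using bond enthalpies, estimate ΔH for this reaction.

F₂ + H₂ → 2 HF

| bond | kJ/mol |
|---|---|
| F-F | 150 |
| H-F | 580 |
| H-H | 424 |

ΔH ≈ −586 kJ

Bonds broken (reactants):
  F-F: 1 × 150 = 150
  H-H: 1 × 424 = 424
  Σ(broken) = 574 kJ
Bonds formed (products):
  H-F: 2 × 580 = 1160
  Σ(formed) = 1160 kJ
ΔH = Σ(broken) − Σ(formed) = 574 − 1160 = −586 kJ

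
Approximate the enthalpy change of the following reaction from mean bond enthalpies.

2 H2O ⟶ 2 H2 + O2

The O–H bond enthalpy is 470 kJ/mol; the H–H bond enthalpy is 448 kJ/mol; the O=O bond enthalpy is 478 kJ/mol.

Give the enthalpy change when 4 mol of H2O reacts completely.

Bonds broken (reactants):
  O–H: 4 × 470 = 1880
  Σ(broken) = 1880 kJ
Bonds formed (products):
  H–H: 2 × 448 = 896
  O=O: 1 × 478 = 478
  Σ(formed) = 1374 kJ
ΔH = Σ(broken) − Σ(formed) = 1880 − 1374 = +506 kJ
For 2× the reaction as written: 2 × (+506) = +1012 kJ

ΔH = +1012 kJ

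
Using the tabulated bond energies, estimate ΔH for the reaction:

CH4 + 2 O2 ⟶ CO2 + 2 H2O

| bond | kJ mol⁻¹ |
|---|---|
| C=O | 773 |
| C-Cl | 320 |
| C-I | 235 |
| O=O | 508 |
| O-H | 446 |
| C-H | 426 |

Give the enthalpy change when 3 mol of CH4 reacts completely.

ΔH = −1830 kJ

Bonds broken (reactants):
  C-H: 4 × 426 = 1704
  O=O: 2 × 508 = 1016
  Σ(broken) = 2720 kJ
Bonds formed (products):
  C=O: 2 × 773 = 1546
  O-H: 4 × 446 = 1784
  Σ(formed) = 3330 kJ
ΔH = Σ(broken) − Σ(formed) = 2720 − 3330 = −610 kJ
For 3× the reaction as written: 3 × (−610) = −1830 kJ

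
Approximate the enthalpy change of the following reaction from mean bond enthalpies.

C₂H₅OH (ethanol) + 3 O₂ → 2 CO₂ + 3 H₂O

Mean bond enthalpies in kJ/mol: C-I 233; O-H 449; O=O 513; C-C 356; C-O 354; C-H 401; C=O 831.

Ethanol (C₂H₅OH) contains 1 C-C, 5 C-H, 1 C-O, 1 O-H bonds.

ΔH ≈ −1315 kJ

Bonds broken (reactants):
  C-C: 1 × 356 = 356
  C-H: 5 × 401 = 2005
  C-O: 1 × 354 = 354
  O-H: 1 × 449 = 449
  O=O: 3 × 513 = 1539
  Σ(broken) = 4703 kJ
Bonds formed (products):
  C=O: 4 × 831 = 3324
  O-H: 6 × 449 = 2694
  Σ(formed) = 6018 kJ
ΔH = Σ(broken) − Σ(formed) = 4703 − 6018 = −1315 kJ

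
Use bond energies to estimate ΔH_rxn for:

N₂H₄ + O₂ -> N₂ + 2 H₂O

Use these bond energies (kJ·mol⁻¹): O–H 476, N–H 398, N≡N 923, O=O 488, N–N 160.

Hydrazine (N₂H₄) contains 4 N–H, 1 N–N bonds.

ΔH ≈ −587 kJ

Bonds broken (reactants):
  N–H: 4 × 398 = 1592
  N–N: 1 × 160 = 160
  O=O: 1 × 488 = 488
  Σ(broken) = 2240 kJ
Bonds formed (products):
  N≡N: 1 × 923 = 923
  O–H: 4 × 476 = 1904
  Σ(formed) = 2827 kJ
ΔH = Σ(broken) − Σ(formed) = 2240 − 2827 = −587 kJ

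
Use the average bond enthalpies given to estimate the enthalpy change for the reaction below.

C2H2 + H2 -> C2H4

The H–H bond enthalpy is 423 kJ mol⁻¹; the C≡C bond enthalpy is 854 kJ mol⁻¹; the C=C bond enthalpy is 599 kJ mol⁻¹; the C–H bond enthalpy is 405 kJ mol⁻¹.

Bonds broken (reactants):
  C≡C: 1 × 854 = 854
  C–H: 2 × 405 = 810
  H–H: 1 × 423 = 423
  Σ(broken) = 2087 kJ
Bonds formed (products):
  C–H: 4 × 405 = 1620
  C=C: 1 × 599 = 599
  Σ(formed) = 2219 kJ
ΔH = Σ(broken) − Σ(formed) = 2087 − 2219 = −132 kJ

ΔH ≈ −132 kJ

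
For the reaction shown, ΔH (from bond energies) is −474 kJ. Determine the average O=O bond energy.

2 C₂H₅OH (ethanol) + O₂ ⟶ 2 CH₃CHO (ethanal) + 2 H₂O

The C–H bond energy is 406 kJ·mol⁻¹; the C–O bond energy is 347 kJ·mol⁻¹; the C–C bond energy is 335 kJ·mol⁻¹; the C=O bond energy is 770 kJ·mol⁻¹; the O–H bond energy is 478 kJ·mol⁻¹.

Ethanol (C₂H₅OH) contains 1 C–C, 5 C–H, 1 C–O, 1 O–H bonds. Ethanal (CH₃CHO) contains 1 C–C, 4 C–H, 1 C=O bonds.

Let D be the O=O bond energy.
Σ(broken) = 2×335 + 10×406 + 2×347 + 2×478 + 1×D = 6380 + D
Σ(formed) = 2×335 + 8×406 + 2×770 + 4×478 = 7370
ΔH = Σ(broken) − Σ(formed) = (6380 + D) − (7370) = −990 + D
Setting this equal to −474 kJ gives D = 516 kJ/mol.

D(O=O) ≈ 516 kJ/mol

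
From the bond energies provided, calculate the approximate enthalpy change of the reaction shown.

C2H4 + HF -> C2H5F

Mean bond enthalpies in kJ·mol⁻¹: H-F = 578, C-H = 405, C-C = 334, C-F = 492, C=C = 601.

Bonds broken (reactants):
  C-H: 4 × 405 = 1620
  C=C: 1 × 601 = 601
  H-F: 1 × 578 = 578
  Σ(broken) = 2799 kJ
Bonds formed (products):
  C-C: 1 × 334 = 334
  C-F: 1 × 492 = 492
  C-H: 5 × 405 = 2025
  Σ(formed) = 2851 kJ
ΔH = Σ(broken) − Σ(formed) = 2799 − 2851 = −52 kJ

ΔH ≈ −52 kJ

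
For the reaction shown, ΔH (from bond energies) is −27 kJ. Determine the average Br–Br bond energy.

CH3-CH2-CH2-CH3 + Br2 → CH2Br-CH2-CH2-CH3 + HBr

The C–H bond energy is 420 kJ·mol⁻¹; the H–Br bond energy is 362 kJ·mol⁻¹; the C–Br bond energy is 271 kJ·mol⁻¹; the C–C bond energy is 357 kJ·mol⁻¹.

Let D be the Br–Br bond energy.
Σ(broken) = 1×D + 3×357 + 10×420 = 5271 + D
Σ(formed) = 1×271 + 3×357 + 9×420 + 1×362 = 5484
ΔH = Σ(broken) − Σ(formed) = (5271 + D) − (5484) = −213 + D
Setting this equal to −27 kJ gives D = 186 kJ/mol.

D(Br–Br) ≈ 186 kJ/mol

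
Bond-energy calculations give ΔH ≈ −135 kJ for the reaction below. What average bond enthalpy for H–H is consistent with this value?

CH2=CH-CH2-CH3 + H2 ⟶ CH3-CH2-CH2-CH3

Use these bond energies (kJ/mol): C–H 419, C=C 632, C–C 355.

D(H–H) ≈ 426 kJ/mol

Let D be the H–H bond energy.
Σ(broken) = 2×355 + 8×419 + 1×632 + 1×D = 4694 + D
Σ(formed) = 3×355 + 10×419 = 5255
ΔH = Σ(broken) − Σ(formed) = (4694 + D) − (5255) = −561 + D
Setting this equal to −135 kJ gives D = 426 kJ/mol.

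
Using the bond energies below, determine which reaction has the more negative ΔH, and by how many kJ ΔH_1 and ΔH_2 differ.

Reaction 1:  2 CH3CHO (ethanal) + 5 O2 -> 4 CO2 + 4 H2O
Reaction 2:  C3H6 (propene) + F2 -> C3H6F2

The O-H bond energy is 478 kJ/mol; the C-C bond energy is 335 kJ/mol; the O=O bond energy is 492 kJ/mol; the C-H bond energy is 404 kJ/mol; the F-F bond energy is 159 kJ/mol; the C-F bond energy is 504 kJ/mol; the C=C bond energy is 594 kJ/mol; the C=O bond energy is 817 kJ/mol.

Reaction 1, by 1774 kJ

Reaction 1:
  Bonds broken (reactants):
    C-C: 2 × 335 = 670
    C-H: 8 × 404 = 3232
    C=O: 2 × 817 = 1634
    O=O: 5 × 492 = 2460
    Σ(broken) = 7996 kJ
  Bonds formed (products):
    C=O: 8 × 817 = 6536
    O-H: 8 × 478 = 3824
    Σ(formed) = 10360 kJ
  ΔH_1 = 7996 − 10360 = −2364 kJ
Reaction 2:
  Bonds broken (reactants):
    C-C: 1 × 335 = 335
    C-H: 6 × 404 = 2424
    C=C: 1 × 594 = 594
    F-F: 1 × 159 = 159
    Σ(broken) = 3512 kJ
  Bonds formed (products):
    C-C: 2 × 335 = 670
    C-F: 2 × 504 = 1008
    C-H: 6 × 404 = 2424
    Σ(formed) = 4102 kJ
  ΔH_2 = 3512 − 4102 = −590 kJ
ΔH_1 − ΔH_2 = −1774 kJ, so reaction 1 has the more negative ΔH; |ΔH_1 − ΔH_2| = 1774 kJ.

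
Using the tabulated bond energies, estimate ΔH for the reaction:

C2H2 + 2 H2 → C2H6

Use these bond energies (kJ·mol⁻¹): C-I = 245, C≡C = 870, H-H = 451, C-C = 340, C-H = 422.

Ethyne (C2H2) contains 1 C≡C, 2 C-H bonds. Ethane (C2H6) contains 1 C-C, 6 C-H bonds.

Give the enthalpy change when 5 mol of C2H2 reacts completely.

Bonds broken (reactants):
  C≡C: 1 × 870 = 870
  C-H: 2 × 422 = 844
  H-H: 2 × 451 = 902
  Σ(broken) = 2616 kJ
Bonds formed (products):
  C-C: 1 × 340 = 340
  C-H: 6 × 422 = 2532
  Σ(formed) = 2872 kJ
ΔH = Σ(broken) − Σ(formed) = 2616 − 2872 = −256 kJ
For 5× the reaction as written: 5 × (−256) = −1280 kJ

ΔH = −1280 kJ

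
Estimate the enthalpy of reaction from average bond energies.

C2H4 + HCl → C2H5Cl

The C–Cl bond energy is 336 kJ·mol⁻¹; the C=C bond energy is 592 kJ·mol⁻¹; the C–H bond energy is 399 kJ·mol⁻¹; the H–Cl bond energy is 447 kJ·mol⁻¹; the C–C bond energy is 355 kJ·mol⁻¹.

ΔH ≈ −51 kJ

Bonds broken (reactants):
  C–H: 4 × 399 = 1596
  C=C: 1 × 592 = 592
  H–Cl: 1 × 447 = 447
  Σ(broken) = 2635 kJ
Bonds formed (products):
  C–C: 1 × 355 = 355
  C–Cl: 1 × 336 = 336
  C–H: 5 × 399 = 1995
  Σ(formed) = 2686 kJ
ΔH = Σ(broken) − Σ(formed) = 2635 − 2686 = −51 kJ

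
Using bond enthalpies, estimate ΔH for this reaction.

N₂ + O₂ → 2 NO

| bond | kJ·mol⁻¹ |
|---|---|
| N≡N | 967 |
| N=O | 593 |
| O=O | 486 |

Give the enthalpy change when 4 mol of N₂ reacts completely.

Bonds broken (reactants):
  N≡N: 1 × 967 = 967
  O=O: 1 × 486 = 486
  Σ(broken) = 1453 kJ
Bonds formed (products):
  N=O: 2 × 593 = 1186
  Σ(formed) = 1186 kJ
ΔH = Σ(broken) − Σ(formed) = 1453 − 1186 = +267 kJ
For 4× the reaction as written: 4 × (+267) = +1068 kJ

ΔH = +1068 kJ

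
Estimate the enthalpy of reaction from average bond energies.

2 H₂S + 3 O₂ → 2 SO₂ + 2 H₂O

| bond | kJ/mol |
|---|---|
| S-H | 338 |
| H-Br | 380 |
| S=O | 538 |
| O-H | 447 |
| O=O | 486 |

ΔH ≈ −1130 kJ

Bonds broken (reactants):
  O=O: 3 × 486 = 1458
  S-H: 4 × 338 = 1352
  Σ(broken) = 2810 kJ
Bonds formed (products):
  O-H: 4 × 447 = 1788
  S=O: 4 × 538 = 2152
  Σ(formed) = 3940 kJ
ΔH = Σ(broken) − Σ(formed) = 2810 − 3940 = −1130 kJ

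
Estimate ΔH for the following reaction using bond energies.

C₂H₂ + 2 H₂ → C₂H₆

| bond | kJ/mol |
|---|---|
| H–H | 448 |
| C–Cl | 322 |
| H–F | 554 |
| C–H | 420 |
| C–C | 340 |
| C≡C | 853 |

Bonds broken (reactants):
  C≡C: 1 × 853 = 853
  C–H: 2 × 420 = 840
  H–H: 2 × 448 = 896
  Σ(broken) = 2589 kJ
Bonds formed (products):
  C–C: 1 × 340 = 340
  C–H: 6 × 420 = 2520
  Σ(formed) = 2860 kJ
ΔH = Σ(broken) − Σ(formed) = 2589 − 2860 = −271 kJ

ΔH ≈ −271 kJ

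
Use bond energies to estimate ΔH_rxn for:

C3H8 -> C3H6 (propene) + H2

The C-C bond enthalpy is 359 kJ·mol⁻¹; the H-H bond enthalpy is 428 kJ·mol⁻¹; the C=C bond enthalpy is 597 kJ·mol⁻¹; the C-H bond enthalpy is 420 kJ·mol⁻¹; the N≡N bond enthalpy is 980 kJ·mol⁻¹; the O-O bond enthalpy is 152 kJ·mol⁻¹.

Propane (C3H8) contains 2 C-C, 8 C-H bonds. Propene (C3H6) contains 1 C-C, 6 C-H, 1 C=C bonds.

Bonds broken (reactants):
  C-C: 2 × 359 = 718
  C-H: 8 × 420 = 3360
  Σ(broken) = 4078 kJ
Bonds formed (products):
  C-C: 1 × 359 = 359
  C-H: 6 × 420 = 2520
  C=C: 1 × 597 = 597
  H-H: 1 × 428 = 428
  Σ(formed) = 3904 kJ
ΔH = Σ(broken) − Σ(formed) = 4078 − 3904 = +174 kJ

ΔH ≈ +174 kJ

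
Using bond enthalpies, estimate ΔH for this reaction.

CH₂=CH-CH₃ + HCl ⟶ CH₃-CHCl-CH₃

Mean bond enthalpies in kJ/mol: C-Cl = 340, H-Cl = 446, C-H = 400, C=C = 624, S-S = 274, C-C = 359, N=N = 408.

ΔH ≈ −29 kJ

Bonds broken (reactants):
  C-C: 1 × 359 = 359
  C-H: 6 × 400 = 2400
  C=C: 1 × 624 = 624
  H-Cl: 1 × 446 = 446
  Σ(broken) = 3829 kJ
Bonds formed (products):
  C-C: 2 × 359 = 718
  C-Cl: 1 × 340 = 340
  C-H: 7 × 400 = 2800
  Σ(formed) = 3858 kJ
ΔH = Σ(broken) − Σ(formed) = 3829 − 3858 = −29 kJ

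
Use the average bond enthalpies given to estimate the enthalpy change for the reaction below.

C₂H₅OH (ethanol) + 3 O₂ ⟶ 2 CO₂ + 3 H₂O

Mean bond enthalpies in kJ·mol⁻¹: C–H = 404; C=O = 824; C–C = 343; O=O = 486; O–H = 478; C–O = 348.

ΔH ≈ −1517 kJ

Bonds broken (reactants):
  C–C: 1 × 343 = 343
  C–H: 5 × 404 = 2020
  C–O: 1 × 348 = 348
  O–H: 1 × 478 = 478
  O=O: 3 × 486 = 1458
  Σ(broken) = 4647 kJ
Bonds formed (products):
  C=O: 4 × 824 = 3296
  O–H: 6 × 478 = 2868
  Σ(formed) = 6164 kJ
ΔH = Σ(broken) − Σ(formed) = 4647 − 6164 = −1517 kJ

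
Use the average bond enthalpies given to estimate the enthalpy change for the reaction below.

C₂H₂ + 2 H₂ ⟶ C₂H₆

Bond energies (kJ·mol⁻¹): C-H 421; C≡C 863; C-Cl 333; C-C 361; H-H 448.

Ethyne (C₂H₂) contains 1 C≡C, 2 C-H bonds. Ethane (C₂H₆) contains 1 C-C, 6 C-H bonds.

ΔH ≈ −286 kJ

Bonds broken (reactants):
  C≡C: 1 × 863 = 863
  C-H: 2 × 421 = 842
  H-H: 2 × 448 = 896
  Σ(broken) = 2601 kJ
Bonds formed (products):
  C-C: 1 × 361 = 361
  C-H: 6 × 421 = 2526
  Σ(formed) = 2887 kJ
ΔH = Σ(broken) − Σ(formed) = 2601 − 2887 = −286 kJ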